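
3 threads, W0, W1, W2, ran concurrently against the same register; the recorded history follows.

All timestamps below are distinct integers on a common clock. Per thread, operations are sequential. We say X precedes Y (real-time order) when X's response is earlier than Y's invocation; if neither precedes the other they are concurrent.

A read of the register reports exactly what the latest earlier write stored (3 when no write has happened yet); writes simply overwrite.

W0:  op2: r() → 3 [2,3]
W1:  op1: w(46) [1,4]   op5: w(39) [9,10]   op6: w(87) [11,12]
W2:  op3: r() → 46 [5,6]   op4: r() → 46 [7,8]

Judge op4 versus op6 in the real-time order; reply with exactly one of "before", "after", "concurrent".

before

op4 spans [7,8], op6 spans [11,12]
resp(op4)=8 < inv(op6)=11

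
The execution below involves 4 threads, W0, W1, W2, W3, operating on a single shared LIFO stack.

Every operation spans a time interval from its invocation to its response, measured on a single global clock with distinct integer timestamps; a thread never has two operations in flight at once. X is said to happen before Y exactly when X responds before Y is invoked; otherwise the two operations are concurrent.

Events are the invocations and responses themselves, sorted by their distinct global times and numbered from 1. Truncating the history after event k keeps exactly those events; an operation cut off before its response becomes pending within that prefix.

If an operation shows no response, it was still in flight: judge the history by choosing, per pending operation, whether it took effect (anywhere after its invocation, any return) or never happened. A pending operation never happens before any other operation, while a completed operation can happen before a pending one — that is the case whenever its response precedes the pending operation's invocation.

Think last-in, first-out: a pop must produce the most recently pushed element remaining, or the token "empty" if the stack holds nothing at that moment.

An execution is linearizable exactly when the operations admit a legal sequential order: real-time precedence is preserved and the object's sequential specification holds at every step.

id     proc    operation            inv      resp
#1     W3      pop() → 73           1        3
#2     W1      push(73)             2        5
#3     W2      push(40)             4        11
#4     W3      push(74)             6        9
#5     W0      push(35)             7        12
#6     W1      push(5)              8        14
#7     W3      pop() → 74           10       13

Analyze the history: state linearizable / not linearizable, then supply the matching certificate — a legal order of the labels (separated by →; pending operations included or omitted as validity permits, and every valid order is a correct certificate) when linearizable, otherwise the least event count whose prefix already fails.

1. #2 push(73), leaving stack <73>
2. #1 pop() → 73, leaving stack <>
3. #3 push(40), leaving stack <40>
4. #4 push(74), leaving stack <40,74>
5. #7 pop() → 74, leaving stack <40>
6. #5 push(35), leaving stack <40,35>
7. #6 push(5), leaving stack <40,35,5>

linearizable — witness: #2 → #1 → #3 → #4 → #7 → #5 → #6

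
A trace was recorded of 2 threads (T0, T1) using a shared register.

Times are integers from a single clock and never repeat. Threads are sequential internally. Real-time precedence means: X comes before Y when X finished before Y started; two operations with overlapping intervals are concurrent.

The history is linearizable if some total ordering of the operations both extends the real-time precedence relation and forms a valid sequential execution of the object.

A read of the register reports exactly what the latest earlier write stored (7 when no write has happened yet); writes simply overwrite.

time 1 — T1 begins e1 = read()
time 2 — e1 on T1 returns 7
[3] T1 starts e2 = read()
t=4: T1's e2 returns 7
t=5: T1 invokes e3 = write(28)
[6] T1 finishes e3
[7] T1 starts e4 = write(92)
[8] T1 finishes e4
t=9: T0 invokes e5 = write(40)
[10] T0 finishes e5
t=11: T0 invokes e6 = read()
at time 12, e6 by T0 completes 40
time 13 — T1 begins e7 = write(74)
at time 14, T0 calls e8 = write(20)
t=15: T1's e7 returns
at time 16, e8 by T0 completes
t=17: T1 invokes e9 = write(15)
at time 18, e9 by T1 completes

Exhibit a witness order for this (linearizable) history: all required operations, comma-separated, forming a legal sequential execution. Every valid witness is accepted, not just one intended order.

e1, e2, e3, e4, e5, e6, e7, e8, e9

1. e1 read() → 7, leaving value 7
2. e2 read() → 7, leaving value 7
3. e3 write(28), leaving value 28
4. e4 write(92), leaving value 92
5. e5 write(40), leaving value 40
6. e6 read() → 40, leaving value 40
7. e7 write(74), leaving value 74
8. e8 write(20), leaving value 20
9. e9 write(15), leaving value 15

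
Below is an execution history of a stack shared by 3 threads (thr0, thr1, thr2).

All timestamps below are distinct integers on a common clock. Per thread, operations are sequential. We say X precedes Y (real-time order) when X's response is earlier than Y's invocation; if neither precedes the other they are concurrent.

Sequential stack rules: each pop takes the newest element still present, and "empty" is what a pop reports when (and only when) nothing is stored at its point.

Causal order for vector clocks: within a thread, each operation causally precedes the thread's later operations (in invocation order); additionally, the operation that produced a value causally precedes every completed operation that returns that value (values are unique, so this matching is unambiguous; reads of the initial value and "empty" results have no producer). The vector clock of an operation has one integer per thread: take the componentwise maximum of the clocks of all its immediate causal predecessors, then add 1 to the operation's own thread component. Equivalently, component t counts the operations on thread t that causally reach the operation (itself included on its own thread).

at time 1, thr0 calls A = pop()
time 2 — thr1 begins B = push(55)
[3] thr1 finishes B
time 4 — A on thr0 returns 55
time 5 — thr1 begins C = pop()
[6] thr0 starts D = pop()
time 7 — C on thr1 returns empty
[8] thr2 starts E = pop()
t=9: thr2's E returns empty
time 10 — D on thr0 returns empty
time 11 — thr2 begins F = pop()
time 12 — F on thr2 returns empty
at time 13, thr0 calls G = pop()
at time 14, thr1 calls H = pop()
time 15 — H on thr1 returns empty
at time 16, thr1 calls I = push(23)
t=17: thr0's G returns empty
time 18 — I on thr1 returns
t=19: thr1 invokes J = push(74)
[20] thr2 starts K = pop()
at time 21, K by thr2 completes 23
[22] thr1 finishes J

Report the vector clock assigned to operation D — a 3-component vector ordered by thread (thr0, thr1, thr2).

E, invoked 8, has no incoming edges; only thr2's bump applies → (0, 0, 1)
B, invoked 2, has no incoming edges; only thr1's bump applies → (0, 1, 0)
F, invoked 11, takes VC(E)=(0, 0, 1) under max, adds 1 for thr2 → (0, 0, 2)
C, invoked 5, takes VC(B)=(0, 1, 0) under max, adds 1 for thr1 → (0, 2, 0)
A, invoked 1, takes VC(B)=(0, 1, 0) under max, adds 1 for thr0 → (1, 1, 0)
H, invoked 14, takes VC(C)=(0, 2, 0) under max, adds 1 for thr1 → (0, 3, 0)
D, invoked 6, takes VC(A)=(1, 1, 0) under max, adds 1 for thr0 → (2, 1, 0)
I, invoked 16, takes VC(H)=(0, 3, 0) under max, adds 1 for thr1 → (0, 4, 0)
G, invoked 13, takes VC(D)=(2, 1, 0) under max, adds 1 for thr0 → (3, 1, 0)
J, invoked 19, takes VC(I)=(0, 4, 0) under max, adds 1 for thr1 → (0, 5, 0)
K, invoked 20, takes VC(F)=(0, 0, 2), VC(I)=(0, 4, 0) under max, adds 1 for thr2 → (0, 4, 3)
target: VC(D) = (2, 1, 0)

(2, 1, 0)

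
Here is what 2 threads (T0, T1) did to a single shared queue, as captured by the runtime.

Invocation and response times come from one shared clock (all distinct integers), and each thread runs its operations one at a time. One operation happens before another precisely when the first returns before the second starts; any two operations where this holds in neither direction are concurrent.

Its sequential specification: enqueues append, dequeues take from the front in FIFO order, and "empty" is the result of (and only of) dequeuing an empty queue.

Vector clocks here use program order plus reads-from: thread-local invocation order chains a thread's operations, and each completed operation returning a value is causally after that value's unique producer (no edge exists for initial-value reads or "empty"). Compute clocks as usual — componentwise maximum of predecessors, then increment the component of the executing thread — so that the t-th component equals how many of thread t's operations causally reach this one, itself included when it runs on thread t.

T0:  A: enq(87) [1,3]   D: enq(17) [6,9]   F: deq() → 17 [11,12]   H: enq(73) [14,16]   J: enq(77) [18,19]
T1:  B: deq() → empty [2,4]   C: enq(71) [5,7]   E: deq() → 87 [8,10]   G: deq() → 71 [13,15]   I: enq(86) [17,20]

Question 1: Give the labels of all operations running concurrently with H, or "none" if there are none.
Answer: G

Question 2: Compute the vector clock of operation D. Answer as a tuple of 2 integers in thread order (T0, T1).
Answer: (2, 0)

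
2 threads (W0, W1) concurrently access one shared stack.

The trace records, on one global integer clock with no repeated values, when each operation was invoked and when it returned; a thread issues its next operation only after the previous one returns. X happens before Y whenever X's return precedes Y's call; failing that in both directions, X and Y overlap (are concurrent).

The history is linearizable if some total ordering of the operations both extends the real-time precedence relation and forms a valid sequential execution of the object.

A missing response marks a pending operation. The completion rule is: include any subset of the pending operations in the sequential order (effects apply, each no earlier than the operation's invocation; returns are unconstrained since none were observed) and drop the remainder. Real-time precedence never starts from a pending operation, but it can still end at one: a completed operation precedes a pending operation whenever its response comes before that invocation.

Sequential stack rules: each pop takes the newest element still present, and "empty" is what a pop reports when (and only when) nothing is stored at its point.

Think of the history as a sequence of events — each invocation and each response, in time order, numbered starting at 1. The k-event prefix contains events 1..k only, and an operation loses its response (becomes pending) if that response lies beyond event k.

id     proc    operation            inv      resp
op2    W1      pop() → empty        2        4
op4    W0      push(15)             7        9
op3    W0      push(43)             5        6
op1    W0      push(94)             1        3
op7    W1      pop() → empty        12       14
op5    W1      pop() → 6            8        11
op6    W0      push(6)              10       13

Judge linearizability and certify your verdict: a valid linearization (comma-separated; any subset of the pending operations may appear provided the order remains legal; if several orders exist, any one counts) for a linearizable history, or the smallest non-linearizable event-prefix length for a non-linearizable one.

events 1..13 are fine; event 14 — the response of op7 at time 14 — makes the prefix non-linearizable
the 7 completed operations admit 10 real-time orders; each fails the stack replay
e.g. op1, op2, op3, op4, op5, op6, op7: illegal at step 2, since op2 pop() → empty cannot apply there
e.g. op1, op2, op3, op4, op5, op7, op6: illegal at step 2, since op2 pop() → empty cannot apply there

not linearizable — minimal violating prefix: 14 events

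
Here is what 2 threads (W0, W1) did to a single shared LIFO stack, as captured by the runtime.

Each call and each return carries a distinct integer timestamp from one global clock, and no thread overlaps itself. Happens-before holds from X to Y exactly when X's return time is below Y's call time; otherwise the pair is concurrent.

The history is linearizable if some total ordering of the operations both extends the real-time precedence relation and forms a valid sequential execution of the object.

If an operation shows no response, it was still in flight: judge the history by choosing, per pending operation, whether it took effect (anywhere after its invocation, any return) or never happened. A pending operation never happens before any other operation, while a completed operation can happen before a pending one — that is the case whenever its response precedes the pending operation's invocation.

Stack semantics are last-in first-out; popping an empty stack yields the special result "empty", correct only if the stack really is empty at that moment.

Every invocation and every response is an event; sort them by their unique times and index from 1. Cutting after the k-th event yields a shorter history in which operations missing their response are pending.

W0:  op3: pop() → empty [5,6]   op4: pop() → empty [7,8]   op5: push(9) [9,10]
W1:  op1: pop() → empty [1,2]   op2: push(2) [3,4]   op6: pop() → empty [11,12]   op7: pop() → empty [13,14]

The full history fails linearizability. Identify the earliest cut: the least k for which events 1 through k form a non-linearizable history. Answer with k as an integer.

events 1..5 are still linearizable — one witness is op1, op2:
after step 1 (op1 pop() → empty): stack <>
after step 2 (op2 push(2)): stack <2>
include event 6 — op3 responding at 6 — and every candidate order breaks
for example op1, op2, op3 fails at step 3: op3 pop() → empty is not legal there

6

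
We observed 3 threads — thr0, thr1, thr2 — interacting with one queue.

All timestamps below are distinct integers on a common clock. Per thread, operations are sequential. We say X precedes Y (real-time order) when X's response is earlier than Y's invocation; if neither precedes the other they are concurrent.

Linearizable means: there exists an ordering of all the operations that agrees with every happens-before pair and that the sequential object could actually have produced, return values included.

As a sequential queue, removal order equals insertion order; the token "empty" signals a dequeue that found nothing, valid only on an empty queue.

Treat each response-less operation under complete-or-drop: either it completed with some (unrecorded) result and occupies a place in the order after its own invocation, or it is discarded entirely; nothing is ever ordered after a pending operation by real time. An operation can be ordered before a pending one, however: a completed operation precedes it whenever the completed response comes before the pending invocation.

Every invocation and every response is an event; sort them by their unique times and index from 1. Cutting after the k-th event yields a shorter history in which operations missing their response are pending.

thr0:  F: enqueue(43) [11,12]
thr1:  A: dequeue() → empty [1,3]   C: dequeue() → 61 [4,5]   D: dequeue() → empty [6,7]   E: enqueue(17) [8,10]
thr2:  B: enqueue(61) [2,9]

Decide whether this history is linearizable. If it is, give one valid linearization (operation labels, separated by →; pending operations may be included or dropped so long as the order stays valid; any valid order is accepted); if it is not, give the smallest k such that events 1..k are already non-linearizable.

after step 1 (A dequeue() → empty): queue <>
after step 2 (B enqueue(61)): queue <61>
after step 3 (C dequeue() → 61): queue <>
after step 4 (D dequeue() → empty): queue <>
after step 5 (E enqueue(17)): queue <17>
after step 6 (F enqueue(43)): queue <17,43>

linearizable — witness: A → B → C → D → E → F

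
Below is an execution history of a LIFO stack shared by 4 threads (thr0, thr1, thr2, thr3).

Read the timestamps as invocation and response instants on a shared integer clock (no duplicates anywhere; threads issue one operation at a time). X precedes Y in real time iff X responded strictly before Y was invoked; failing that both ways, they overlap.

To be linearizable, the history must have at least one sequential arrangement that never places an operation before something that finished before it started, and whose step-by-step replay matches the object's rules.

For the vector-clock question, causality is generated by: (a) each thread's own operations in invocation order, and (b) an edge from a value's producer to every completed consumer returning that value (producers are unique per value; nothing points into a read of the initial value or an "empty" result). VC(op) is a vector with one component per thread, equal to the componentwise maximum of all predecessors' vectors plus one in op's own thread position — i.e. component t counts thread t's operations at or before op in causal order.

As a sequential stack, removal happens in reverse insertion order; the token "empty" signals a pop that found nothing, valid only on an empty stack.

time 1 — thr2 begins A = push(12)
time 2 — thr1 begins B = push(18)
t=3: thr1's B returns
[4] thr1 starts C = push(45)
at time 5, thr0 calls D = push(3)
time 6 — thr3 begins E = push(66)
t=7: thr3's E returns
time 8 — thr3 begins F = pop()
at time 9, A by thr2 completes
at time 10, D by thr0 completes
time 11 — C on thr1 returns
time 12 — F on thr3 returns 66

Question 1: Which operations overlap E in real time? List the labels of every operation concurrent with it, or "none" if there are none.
E runs from 6 to 7; window-overlapping ops are concurrent
A [1,9]: concurrent
B [2,3]: before
C [4,11]: concurrent
D [5,10]: concurrent
F [8,12]: after

A, C, D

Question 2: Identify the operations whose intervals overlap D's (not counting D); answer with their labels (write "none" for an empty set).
D spans [5,10]; an op avoiding the whole window 5..10 is ordered, any other is concurrent
A [1,9]: concurrent
B [2,3]: before
C [4,11]: concurrent
E [6,7]: concurrent
F [8,12]: concurrent

A, C, E, F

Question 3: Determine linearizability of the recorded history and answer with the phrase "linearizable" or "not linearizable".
one valid linearization: A, B, C, D, E, F
1. A push(12), leaving stack <12>
2. B push(18), leaving stack <12,18>
3. C push(45), leaving stack <12,18,45>
4. D push(3), leaving stack <12,18,45,3>
5. E push(66), leaving stack <12,18,45,3,66>
6. F pop() → 66, leaving stack <12,18,45,3>

linearizable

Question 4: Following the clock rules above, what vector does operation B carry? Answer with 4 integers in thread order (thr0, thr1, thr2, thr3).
no predecessors for E (invoked 6): thr3 increments from zero → (0, 0, 0, 1)
no predecessors for A (invoked 1): thr2 increments from zero → (0, 0, 1, 0)
no predecessors for B (invoked 2): thr1 increments from zero → (0, 1, 0, 0)
no predecessors for D (invoked 5): thr0 increments from zero → (1, 0, 0, 0)
invoked at 8, F merges VC(E)=(0, 0, 0, 1) and bumps thr3's slot → (0, 0, 0, 2)
invoked at 4, C merges VC(B)=(0, 1, 0, 0) and bumps thr1's slot → (0, 2, 0, 0)
target: VC(B) = (0, 1, 0, 0)

(0, 1, 0, 0)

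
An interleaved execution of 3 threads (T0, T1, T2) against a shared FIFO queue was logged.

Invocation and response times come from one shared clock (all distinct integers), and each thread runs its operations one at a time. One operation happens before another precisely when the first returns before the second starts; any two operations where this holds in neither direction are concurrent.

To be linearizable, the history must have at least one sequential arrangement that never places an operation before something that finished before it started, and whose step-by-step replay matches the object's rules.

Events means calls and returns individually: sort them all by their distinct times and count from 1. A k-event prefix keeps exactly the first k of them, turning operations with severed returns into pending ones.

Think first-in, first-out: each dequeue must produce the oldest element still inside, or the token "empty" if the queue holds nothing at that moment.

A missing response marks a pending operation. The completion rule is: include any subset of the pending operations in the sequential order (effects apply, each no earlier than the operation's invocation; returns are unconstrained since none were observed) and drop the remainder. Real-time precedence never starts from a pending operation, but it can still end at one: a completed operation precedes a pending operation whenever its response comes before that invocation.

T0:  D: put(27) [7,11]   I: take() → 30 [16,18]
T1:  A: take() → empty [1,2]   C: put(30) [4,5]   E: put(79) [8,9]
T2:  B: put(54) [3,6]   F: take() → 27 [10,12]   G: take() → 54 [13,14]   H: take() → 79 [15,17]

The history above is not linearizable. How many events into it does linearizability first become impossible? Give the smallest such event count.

12

events 1..11 are linearizable, e.g. via A, B, C, D, E:
after step 1 (A take() → empty): queue <>
after step 2 (B put(54)): queue <54>
after step 3 (C put(30)): queue <54,30>
after step 4 (D put(27)): queue <54,30,27>
after step 5 (E put(79)): queue <54,30,27,79>
include event 12 — F responding at 12 — and every candidate order breaks
take A, B, C, D, E, F: step 6 already fails, because F take() → 27 cannot occur there
take A, B, C, E, D, F: step 6 already fails, because F take() → 27 cannot occur there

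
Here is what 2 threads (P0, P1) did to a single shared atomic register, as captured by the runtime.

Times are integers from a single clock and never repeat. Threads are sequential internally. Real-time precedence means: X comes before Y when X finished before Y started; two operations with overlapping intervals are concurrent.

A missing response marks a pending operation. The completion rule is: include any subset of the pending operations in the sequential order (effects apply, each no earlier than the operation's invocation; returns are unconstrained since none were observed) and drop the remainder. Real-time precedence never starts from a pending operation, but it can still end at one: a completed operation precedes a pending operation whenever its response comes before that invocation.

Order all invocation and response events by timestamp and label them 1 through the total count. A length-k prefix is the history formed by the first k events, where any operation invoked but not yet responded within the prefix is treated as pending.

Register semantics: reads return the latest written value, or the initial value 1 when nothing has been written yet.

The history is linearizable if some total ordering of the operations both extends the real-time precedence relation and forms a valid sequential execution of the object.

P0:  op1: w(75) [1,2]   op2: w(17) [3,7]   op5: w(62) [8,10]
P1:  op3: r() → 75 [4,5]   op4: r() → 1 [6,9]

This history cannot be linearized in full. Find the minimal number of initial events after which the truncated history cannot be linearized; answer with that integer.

one valid order for events 1..8 is op1, op3, op2:
after step 1 (op1 w(75)): value 75
after step 2 (op3 r() → 75): value 75
after step 3 (op2 w(17)): value 17
adding event 9 (op4 responds at 9) leaves no legal real-time order
every completion of the 1 pending operation (op5) was checked; none linearizes
for example op1, op2, op3, op4 (pending dropped) fails at step 3: op3 r() → 75 is not legal there
for example op1, op3, op2, op4 (pending dropped) fails at step 4: op4 r() → 1 is not legal there

9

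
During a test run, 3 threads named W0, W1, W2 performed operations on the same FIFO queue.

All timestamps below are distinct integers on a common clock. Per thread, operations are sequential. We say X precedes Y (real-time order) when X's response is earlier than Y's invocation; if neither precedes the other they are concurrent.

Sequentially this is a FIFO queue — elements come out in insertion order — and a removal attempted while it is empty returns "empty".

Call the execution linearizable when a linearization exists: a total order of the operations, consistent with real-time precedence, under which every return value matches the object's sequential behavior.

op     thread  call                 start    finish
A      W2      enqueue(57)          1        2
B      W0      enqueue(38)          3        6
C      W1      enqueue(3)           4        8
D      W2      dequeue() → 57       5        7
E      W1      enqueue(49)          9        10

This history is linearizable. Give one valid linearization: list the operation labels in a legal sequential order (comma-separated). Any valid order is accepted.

after step 1 (A enqueue(57)): queue <57>
after step 2 (B enqueue(38)): queue <57,38>
after step 3 (C enqueue(3)): queue <57,38,3>
after step 4 (D dequeue() → 57): queue <38,3>
after step 5 (E enqueue(49)): queue <38,3,49>

A, B, C, D, E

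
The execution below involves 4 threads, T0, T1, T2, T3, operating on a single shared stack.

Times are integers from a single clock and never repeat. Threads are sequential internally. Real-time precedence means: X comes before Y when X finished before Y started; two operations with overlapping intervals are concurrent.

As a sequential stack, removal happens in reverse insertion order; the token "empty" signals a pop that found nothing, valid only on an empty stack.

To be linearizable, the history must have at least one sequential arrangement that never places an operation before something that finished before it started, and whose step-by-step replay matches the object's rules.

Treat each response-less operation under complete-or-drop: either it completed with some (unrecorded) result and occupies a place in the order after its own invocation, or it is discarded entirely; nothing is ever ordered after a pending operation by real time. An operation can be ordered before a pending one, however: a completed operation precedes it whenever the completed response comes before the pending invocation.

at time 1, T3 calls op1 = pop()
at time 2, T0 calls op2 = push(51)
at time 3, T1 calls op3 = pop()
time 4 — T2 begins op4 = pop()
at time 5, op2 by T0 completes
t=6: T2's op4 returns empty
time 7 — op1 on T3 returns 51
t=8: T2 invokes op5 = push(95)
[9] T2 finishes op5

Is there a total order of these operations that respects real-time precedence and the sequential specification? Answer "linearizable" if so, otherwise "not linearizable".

linearizable

witness order: op2, op1, op3, op4, op5
after step 1 (op2 push(51)): stack <51>
after step 2 (op1 pop() → 51): stack <>
after step 3 (op3 pop() (pending, included)): stack <>
after step 4 (op4 pop() → empty): stack <>
after step 5 (op5 push(95)): stack <95>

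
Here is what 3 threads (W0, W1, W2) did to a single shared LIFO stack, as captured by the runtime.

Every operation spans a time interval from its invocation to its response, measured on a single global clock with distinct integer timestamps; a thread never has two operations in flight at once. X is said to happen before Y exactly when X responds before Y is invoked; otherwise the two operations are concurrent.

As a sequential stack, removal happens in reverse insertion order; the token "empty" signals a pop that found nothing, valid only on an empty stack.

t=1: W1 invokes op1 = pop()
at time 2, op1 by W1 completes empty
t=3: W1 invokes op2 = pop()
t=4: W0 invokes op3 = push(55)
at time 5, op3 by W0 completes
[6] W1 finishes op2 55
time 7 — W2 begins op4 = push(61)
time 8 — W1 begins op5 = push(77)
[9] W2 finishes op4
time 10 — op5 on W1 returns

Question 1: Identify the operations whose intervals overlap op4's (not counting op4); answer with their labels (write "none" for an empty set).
op5

concurrent with op4 ([7,9]): every op whose interval crosses 7..9
op1 [1,2]: before
op2 [3,6]: before
op3 [4,5]: before
op5 [8,10]: concurrent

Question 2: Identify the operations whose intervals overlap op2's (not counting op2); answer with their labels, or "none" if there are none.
op3

op2 spans [3,6]; an op avoiding the whole window 3..6 is ordered, any other is concurrent
op1 [1,2]: before
op3 [4,5]: concurrent
op4 [7,9]: after
op5 [8,10]: after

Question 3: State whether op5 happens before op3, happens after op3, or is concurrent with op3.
after

op5 spans [8,10], op3 spans [4,5]
resp(op3)=5 < inv(op5)=8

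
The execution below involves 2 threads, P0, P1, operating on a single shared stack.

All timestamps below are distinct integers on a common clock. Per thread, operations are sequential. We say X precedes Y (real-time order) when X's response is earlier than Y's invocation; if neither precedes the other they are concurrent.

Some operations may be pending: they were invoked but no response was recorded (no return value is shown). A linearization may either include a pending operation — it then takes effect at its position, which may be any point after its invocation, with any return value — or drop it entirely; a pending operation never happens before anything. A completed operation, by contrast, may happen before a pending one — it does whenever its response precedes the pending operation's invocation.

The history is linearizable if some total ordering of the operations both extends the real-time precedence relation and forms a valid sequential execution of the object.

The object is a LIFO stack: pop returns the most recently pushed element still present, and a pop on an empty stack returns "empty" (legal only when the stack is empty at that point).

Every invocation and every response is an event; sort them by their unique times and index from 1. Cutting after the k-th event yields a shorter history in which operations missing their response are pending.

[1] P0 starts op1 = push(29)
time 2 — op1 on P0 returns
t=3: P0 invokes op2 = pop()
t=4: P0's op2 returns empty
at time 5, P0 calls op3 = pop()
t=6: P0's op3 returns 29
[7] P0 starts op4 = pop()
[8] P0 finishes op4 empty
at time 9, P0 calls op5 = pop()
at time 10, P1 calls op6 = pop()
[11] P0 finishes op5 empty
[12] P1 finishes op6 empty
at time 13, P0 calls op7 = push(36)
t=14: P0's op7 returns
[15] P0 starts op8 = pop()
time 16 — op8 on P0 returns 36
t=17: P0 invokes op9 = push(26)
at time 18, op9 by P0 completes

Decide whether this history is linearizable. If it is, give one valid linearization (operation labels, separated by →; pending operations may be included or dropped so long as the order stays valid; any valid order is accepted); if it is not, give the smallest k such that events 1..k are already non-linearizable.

not linearizable — minimal violating prefix: 4 events

the violation lands at event 4, op2's response at time 4: events 1..3 linearize, events 1..4 do not
exhaustive check: the 2 completed stack ops admit one real-time order; illegal
one such order, op1, op2, breaks at step 2 where op2 pop() → empty is illegal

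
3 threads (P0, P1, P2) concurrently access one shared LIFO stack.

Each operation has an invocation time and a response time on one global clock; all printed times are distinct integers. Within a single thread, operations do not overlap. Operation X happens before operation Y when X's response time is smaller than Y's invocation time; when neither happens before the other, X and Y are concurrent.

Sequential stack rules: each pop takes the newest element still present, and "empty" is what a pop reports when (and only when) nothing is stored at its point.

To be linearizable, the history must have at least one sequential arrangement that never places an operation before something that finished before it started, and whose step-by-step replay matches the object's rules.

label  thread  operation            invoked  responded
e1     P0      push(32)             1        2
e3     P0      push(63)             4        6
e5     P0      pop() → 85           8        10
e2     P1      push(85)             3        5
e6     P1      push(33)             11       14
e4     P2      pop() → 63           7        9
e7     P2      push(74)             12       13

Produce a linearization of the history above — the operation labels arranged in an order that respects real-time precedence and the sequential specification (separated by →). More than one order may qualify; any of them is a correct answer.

step 1: e1 push(32) — stack <32>
step 2: e2 push(85) — stack <32,85>
step 3: e3 push(63) — stack <32,85,63>
step 4: e4 pop() → 63 — stack <32,85>
step 5: e5 pop() → 85 — stack <32>
step 6: e6 push(33) — stack <32,33>
step 7: e7 push(74) — stack <32,33,74>

e1 → e2 → e3 → e4 → e5 → e6 → e7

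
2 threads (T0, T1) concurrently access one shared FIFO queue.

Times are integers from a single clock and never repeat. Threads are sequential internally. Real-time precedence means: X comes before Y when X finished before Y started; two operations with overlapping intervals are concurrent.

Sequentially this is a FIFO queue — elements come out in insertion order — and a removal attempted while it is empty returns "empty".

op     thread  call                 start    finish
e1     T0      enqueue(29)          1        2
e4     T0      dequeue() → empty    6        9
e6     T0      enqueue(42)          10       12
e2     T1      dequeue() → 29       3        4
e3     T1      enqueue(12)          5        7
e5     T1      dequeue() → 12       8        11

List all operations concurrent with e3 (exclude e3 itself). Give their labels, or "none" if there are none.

e4

concurrent with e3 ([5,7]): every op whose interval crosses 5..7
e1 [1,2]: before
e2 [3,4]: before
e4 [6,9]: concurrent
e5 [8,11]: after
e6 [10,12]: after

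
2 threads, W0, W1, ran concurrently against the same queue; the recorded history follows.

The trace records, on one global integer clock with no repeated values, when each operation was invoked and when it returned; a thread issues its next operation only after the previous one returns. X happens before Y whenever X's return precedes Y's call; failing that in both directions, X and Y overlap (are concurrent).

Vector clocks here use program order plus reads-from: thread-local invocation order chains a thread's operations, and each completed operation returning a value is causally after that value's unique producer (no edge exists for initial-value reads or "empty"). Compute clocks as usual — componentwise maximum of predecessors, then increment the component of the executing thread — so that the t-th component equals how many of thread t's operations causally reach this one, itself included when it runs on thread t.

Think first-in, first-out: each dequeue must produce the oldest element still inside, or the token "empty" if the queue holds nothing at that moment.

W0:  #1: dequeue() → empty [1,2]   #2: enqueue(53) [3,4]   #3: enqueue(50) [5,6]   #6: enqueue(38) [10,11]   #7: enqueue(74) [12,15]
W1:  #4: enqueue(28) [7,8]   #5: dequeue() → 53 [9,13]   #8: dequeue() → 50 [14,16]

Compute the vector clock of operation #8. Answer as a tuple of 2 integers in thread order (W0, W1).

(3, 3)

root op #4, invoked 7: fresh clock plus W1's own tick → (0, 1)
root op #1, invoked 1: fresh clock plus W0's own tick → (1, 0)
#2 (invocation 3): componentwise max over VC(#1)=(1, 0), +1 at W0, giving (2, 0)
#3 (invocation 5): componentwise max over VC(#2)=(2, 0), +1 at W0, giving (3, 0)
#5 (invocation 9): componentwise max over VC(#2)=(2, 0), VC(#4)=(0, 1), +1 at W1, giving (2, 2)
#6 (invocation 10): componentwise max over VC(#3)=(3, 0), +1 at W0, giving (4, 0)
#7 (invocation 12): componentwise max over VC(#6)=(4, 0), +1 at W0, giving (5, 0)
#8 (invocation 14): componentwise max over VC(#3)=(3, 0), VC(#5)=(2, 2), +1 at W1, giving (3, 3)
target: VC(#8) = (3, 3)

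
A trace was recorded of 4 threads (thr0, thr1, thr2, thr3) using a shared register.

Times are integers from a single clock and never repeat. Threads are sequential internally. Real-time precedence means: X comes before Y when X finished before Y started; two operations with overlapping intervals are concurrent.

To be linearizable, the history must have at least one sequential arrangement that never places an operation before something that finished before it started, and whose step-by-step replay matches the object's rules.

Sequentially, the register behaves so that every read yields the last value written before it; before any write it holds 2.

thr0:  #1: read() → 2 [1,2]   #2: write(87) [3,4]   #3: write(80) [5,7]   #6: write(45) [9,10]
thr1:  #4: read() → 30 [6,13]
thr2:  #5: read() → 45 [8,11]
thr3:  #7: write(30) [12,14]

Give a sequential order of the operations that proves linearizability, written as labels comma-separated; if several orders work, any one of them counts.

after step 1 (#1 read() → 2): value 2
after step 2 (#2 write(87)): value 87
after step 3 (#3 write(80)): value 80
after step 4 (#6 write(45)): value 45
after step 5 (#5 read() → 45): value 45
after step 6 (#7 write(30)): value 30
after step 7 (#4 read() → 30): value 30

#1, #2, #3, #6, #5, #7, #4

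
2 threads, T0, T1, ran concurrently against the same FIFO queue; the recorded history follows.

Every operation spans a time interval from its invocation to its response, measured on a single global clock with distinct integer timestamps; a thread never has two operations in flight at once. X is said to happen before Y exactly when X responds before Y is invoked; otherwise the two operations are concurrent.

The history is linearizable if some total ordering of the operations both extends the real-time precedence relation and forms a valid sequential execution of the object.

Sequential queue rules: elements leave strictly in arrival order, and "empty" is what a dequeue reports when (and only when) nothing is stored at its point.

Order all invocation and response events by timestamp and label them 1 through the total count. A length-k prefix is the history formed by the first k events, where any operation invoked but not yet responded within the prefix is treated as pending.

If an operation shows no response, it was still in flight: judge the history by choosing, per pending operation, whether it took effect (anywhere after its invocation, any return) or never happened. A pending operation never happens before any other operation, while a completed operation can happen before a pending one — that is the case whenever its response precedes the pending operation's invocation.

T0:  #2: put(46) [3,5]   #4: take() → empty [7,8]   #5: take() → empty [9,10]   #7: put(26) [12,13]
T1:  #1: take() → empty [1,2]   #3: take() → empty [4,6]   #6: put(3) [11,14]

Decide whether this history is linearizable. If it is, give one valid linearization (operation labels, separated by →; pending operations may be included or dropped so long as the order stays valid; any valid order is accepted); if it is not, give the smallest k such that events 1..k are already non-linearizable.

not linearizable — minimal violating prefix: 8 events

cut after 7 events: linearizable; cut after 8 events (#4 responds, time 8): not linearizable
all 2 real-time-respecting orders fail — 4 completed FIFO queue operations, no legal replay
for example #1, #2, #3, #4 fails at step 3: #3 take() → empty is not legal there
for example #1, #3, #2, #4 fails at step 4: #4 take() → empty is not legal there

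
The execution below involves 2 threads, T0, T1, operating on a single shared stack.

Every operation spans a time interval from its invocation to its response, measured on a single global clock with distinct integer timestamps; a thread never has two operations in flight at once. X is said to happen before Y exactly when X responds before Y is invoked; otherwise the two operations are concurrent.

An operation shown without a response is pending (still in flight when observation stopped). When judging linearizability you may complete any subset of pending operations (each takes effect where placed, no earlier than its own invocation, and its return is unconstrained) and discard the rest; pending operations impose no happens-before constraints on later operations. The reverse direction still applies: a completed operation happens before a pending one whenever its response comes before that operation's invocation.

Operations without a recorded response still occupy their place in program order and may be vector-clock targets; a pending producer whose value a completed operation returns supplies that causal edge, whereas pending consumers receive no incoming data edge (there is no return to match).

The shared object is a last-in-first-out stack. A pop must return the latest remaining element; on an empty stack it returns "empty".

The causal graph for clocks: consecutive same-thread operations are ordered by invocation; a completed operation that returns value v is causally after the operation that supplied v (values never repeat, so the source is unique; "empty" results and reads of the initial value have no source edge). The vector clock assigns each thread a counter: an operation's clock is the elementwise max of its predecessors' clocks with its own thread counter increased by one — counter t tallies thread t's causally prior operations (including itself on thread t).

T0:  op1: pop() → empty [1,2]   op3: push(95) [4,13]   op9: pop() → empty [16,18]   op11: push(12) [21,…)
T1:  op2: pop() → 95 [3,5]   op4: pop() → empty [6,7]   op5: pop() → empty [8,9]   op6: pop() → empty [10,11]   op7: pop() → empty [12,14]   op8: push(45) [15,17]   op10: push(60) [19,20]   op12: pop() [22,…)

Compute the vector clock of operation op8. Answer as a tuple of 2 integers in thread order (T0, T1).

(2, 6)

VC(op1, invoked at 1): no causal predecessors; +1 on T0 → (1, 0)
op3, invoked 4, takes VC(op1)=(1, 0) under max, adds 1 for T0 → (2, 0)
op2, invoked 3, takes VC(op3)=(2, 0) under max, adds 1 for T1 → (2, 1)
op9, invoked 16, takes VC(op3)=(2, 0) under max, adds 1 for T0 → (3, 0)
op4, invoked 6, takes VC(op2)=(2, 1) under max, adds 1 for T1 → (2, 2)
op11, invoked 21, takes VC(op9)=(3, 0) under max, adds 1 for T0 → (4, 0)
op5, invoked 8, takes VC(op4)=(2, 2) under max, adds 1 for T1 → (2, 3)
op6, invoked 10, takes VC(op5)=(2, 3) under max, adds 1 for T1 → (2, 4)
op7, invoked 12, takes VC(op6)=(2, 4) under max, adds 1 for T1 → (2, 5)
op8, invoked 15, takes VC(op7)=(2, 5) under max, adds 1 for T1 → (2, 6)
op10, invoked 19, takes VC(op8)=(2, 6) under max, adds 1 for T1 → (2, 7)
op12, invoked 22, takes VC(op10)=(2, 7) under max, adds 1 for T1 → (2, 8)
target: VC(op8) = (2, 6)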